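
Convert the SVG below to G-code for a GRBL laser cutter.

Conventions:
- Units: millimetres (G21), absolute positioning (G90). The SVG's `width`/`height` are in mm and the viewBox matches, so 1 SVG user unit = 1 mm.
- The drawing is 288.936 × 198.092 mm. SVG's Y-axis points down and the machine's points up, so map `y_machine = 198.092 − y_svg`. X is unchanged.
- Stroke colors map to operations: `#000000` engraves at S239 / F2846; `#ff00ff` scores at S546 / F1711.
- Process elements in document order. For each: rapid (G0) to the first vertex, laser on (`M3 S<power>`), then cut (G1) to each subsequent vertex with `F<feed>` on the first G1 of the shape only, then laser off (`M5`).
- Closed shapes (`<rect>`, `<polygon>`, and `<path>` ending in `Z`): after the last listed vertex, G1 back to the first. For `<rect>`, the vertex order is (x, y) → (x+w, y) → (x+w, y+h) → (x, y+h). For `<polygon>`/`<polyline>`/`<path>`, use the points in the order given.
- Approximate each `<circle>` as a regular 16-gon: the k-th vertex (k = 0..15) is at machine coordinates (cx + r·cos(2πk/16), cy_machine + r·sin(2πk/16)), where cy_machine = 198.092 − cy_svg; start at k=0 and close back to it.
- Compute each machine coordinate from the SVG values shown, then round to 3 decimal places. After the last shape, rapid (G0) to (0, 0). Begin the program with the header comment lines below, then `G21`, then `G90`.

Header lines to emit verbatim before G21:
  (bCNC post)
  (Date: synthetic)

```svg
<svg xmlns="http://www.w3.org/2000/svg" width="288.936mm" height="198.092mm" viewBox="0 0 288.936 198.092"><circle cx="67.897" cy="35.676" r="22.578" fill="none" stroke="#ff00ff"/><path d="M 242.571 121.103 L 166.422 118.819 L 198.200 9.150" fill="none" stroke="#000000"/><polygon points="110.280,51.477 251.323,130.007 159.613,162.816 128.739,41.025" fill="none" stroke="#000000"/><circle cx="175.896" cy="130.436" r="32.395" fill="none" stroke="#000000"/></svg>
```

(bCNC post)
(Date: synthetic)
G21
G90
G0 X90.475 Y162.416
M3 S546
G1 X88.756 Y171.056 F1711
G1 X83.862 Y178.381
G1 X76.537 Y183.275
G1 X67.897 Y184.994
G1 X59.257 Y183.275
G1 X51.932 Y178.381
G1 X47.038 Y171.056
G1 X45.319 Y162.416
G1 X47.038 Y153.776
G1 X51.932 Y146.451
G1 X59.257 Y141.557
G1 X67.897 Y139.838
G1 X76.537 Y141.557
G1 X83.862 Y146.451
G1 X88.756 Y153.776
G1 X90.475 Y162.416
M5
G0 X242.571 Y76.989
M3 S239
G1 X166.422 Y79.273 F2846
G1 X198.200 Y188.942
M5
G0 X110.280 Y146.615
M3 S239
G1 X251.323 Y68.085 F2846
G1 X159.613 Y35.276
G1 X128.739 Y157.067
G1 X110.280 Y146.615
M5
G0 X208.291 Y67.656
M3 S239
G1 X205.825 Y80.053 F2846
G1 X198.803 Y90.563
G1 X188.293 Y97.585
G1 X175.896 Y100.051
G1 X163.499 Y97.585
G1 X152.989 Y90.563
G1 X145.967 Y80.053
G1 X143.501 Y67.656
G1 X145.967 Y55.259
G1 X152.989 Y44.749
G1 X163.499 Y37.727
G1 X175.896 Y35.261
G1 X188.293 Y37.727
G1 X198.803 Y44.749
G1 X205.825 Y55.259
G1 X208.291 Y67.656
M5
G0 X0.000 Y0.000

Since the viewBox matches the mm dimensions, user units are millimetres directly. The only transform is the Y-flip y_m = 198.092 − y_svg.

Shape 1 is a circle drawn with `<circle>`. Its stroke #ff00ff means score at S546, F1711. After flipping Y the toolpath is (90.475,162.416) → (88.756,171.056) → (83.862,178.381) → (76.537,183.275) → (67.897,184.994) → (59.257,183.275) → (51.932,178.381) → (47.038,171.056) → (45.319,162.416) → (47.038,153.776) → (51.932,146.451) → (59.257,141.557) → (67.897,139.838) → (76.537,141.557) → (83.862,146.451) → (88.756,153.776) → (90.475,162.416), returning to the start.

Shape 2 is a open polyline drawn with `<path>`. Its stroke #000000 means engrave at S239, F2846. After flipping Y the toolpath is (242.571,76.989) → (166.422,79.273) → (198.200,188.942).

Shape 3 is a closed polygon drawn with `<polygon>`. Its stroke #000000 means engrave at S239, F2846. After flipping Y the toolpath is (110.280,146.615) → (251.323,68.085) → (159.613,35.276) → (128.739,157.067) → (110.280,146.615), returning to the start.

Shape 4 is a circle drawn with `<circle>`. Its stroke #000000 means engrave at S239, F2846. After flipping Y the toolpath is (208.291,67.656) → (205.825,80.053) → (198.803,90.563) → (188.293,97.585) → (175.896,100.051) → (163.499,97.585) → (152.989,90.563) → (145.967,80.053) → (143.501,67.656) → (145.967,55.259) → (152.989,44.749) → (163.499,37.727) → (175.896,35.261) → (188.293,37.727) → (198.803,44.749) → (205.825,55.259) → (208.291,67.656), returning to the start.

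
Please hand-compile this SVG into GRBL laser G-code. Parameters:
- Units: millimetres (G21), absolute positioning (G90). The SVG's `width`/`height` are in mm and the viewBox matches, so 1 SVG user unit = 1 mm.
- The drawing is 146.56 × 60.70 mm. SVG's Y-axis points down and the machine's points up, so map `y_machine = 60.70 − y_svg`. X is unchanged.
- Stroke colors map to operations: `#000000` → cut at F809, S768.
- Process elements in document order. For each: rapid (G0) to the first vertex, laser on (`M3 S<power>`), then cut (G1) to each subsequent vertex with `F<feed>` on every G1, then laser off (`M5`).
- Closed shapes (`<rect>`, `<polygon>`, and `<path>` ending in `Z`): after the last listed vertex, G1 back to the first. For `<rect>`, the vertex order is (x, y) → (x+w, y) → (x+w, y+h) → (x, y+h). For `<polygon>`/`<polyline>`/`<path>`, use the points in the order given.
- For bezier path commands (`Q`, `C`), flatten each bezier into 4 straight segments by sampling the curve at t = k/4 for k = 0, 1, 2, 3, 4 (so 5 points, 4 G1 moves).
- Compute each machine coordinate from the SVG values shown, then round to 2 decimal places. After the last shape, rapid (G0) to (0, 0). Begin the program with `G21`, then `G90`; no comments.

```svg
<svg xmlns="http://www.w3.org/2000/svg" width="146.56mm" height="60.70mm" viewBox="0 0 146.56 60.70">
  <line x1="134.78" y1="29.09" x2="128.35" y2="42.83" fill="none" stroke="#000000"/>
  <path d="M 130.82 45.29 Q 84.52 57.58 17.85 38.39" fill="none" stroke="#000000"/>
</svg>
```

1 u = 1 mm; y_m = 60.70 − y.

[1] `<line>` line segment, #000000→cut S768 F809: (134.78,31.61) → (128.35,17.87)

[2] `<path>` quadratic bezier, #000000→cut S768 F809: (130.82,15.41) → (106.40,11.23) → (79.43,10.99) → (49.91,14.68) → (17.85,22.31)

G21
G90
G0 X134.78 Y31.61
M3 S768
G1 X128.35 Y17.87 F809
M5
G0 X130.82 Y15.41
M3 S768
G1 X106.40 Y11.23 F809
G1 X79.43 Y10.99 F809
G1 X49.91 Y14.68 F809
G1 X17.85 Y22.31 F809
M5
G0 X0.00 Y0.00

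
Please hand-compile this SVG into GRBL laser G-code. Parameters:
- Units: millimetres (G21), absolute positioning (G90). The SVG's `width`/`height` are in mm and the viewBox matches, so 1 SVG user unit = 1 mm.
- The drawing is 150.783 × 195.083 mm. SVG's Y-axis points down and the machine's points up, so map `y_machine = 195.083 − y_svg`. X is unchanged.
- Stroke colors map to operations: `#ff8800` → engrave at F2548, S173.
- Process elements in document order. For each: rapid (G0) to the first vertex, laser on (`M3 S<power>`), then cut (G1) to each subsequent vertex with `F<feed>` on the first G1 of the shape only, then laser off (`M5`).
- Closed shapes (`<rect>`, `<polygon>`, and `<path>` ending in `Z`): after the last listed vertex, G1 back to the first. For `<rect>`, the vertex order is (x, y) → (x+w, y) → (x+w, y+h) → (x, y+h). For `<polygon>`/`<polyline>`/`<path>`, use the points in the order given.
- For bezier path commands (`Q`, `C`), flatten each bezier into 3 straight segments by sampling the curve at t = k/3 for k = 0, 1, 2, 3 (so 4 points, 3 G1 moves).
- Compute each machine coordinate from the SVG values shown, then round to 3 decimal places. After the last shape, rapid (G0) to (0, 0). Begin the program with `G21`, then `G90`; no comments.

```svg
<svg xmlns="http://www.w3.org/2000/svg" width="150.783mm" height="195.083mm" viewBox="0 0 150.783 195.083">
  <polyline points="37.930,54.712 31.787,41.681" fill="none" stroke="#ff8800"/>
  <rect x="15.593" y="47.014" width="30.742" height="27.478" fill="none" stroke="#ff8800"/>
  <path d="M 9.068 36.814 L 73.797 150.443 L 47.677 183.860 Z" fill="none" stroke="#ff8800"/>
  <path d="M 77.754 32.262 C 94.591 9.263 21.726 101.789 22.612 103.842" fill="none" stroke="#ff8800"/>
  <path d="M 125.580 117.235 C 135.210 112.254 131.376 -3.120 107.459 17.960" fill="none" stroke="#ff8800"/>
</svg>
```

1 u = 1 mm; y_m = 195.083 − y.

[1] `<polyline>` line segment, #ff8800→engrave S173 F2548: (37.930,140.371) → (31.787,153.402)

[2] `<rect>` rectangle, #ff8800→engrave S173 F2548: (15.593,148.069) → (46.335,148.069) → (46.335,120.591) → (15.593,120.591) → (15.593,148.069) (closed)

[3] `<path>` closed polygon, #ff8800→engrave S173 F2548: (9.068,158.269) → (73.797,44.640) → (47.677,11.223) → (9.068,158.269) (closed)

[4] `<path>` cubic bezier, #ff8800→engrave S173 F2548: (77.754,162.821) → (70.744,154.941) → (40.256,115.822) → (22.612,91.241)

[5] `<path>` cubic bezier, #ff8800→engrave S173 F2548: (125.580,77.848) → (130.477,110.484) → (124.927,161.861) → (107.459,177.123)

G21
G90
G0 X37.930 Y140.371
M3 S173
G1 X31.787 Y153.402 F2548
M5
G0 X15.593 Y148.069
M3 S173
G1 X46.335 Y148.069 F2548
G1 X46.335 Y120.591
G1 X15.593 Y120.591
G1 X15.593 Y148.069
M5
G0 X9.068 Y158.269
M3 S173
G1 X73.797 Y44.640 F2548
G1 X47.677 Y11.223
G1 X9.068 Y158.269
M5
G0 X77.754 Y162.821
M3 S173
G1 X70.744 Y154.941 F2548
G1 X40.256 Y115.822
G1 X22.612 Y91.241
M5
G0 X125.580 Y77.848
M3 S173
G1 X130.477 Y110.484 F2548
G1 X124.927 Y161.861
G1 X107.459 Y177.123
M5
G0 X0.000 Y0.000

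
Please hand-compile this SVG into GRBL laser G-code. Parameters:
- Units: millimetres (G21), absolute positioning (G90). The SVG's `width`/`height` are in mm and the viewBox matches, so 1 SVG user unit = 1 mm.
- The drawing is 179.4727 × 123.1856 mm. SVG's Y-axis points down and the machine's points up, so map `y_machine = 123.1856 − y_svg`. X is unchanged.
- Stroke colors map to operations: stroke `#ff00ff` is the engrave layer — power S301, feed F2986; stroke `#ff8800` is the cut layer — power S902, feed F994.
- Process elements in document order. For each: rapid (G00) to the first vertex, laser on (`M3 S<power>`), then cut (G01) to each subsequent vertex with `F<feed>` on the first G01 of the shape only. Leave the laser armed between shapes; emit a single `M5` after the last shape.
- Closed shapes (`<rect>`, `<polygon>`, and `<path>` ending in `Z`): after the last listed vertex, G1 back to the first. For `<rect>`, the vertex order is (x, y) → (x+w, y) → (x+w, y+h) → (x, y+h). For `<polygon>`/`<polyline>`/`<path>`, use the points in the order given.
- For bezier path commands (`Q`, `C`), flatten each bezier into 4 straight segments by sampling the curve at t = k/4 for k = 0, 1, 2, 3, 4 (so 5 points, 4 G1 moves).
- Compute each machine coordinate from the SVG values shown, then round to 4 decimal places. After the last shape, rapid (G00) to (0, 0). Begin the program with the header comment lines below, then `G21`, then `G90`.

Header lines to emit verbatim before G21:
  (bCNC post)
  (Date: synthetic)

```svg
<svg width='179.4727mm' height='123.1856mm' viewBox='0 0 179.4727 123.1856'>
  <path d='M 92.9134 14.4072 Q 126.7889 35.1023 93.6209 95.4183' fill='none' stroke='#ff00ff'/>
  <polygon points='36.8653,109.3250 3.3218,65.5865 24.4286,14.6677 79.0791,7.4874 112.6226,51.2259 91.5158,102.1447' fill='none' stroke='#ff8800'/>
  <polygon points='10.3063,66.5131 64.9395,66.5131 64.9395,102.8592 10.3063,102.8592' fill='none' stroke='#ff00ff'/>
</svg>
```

1 u = 1 mm; y_m = 123.1856 − y.

[1] `<path>` quadratic bezier, #ff00ff→engrave S301 F2986: (92.9134,108.7784) → (105.6609,95.9545) → (110.0280,78.1781) → (106.0147,55.4490) → (93.6209,27.7673)

[2] `<polygon>` regular polygon, #ff8800→cut S902 F994: (36.8653,13.8606) → (3.3218,57.5991) → (24.4286,108.5179) → (79.0791,115.6982) → (112.6226,71.9597) → (91.5158,21.0409) → (36.8653,13.8606) (closed)

[3] `<polygon>` rectangle, #ff00ff→engrave S301 F2986: (10.3063,56.6725) → (64.9395,56.6725) → (64.9395,20.3264) → (10.3063,20.3264) → (10.3063,56.6725) (closed)

(bCNC post)
(Date: synthetic)
G21
G90
G00 X92.9134 Y108.7784
M3 S301
G01 X105.6609 Y95.9545 F2986
G01 X110.0280 Y78.1781
G01 X106.0147 Y55.4490
G01 X93.6209 Y27.7673
G00 X36.8653 Y13.8606
M3 S902
G01 X3.3218 Y57.5991 F994
G01 X24.4286 Y108.5179
G01 X79.0791 Y115.6982
G01 X112.6226 Y71.9597
G01 X91.5158 Y21.0409
G01 X36.8653 Y13.8606
G00 X10.3063 Y56.6725
M3 S301
G01 X64.9395 Y56.6725 F2986
G01 X64.9395 Y20.3264
G01 X10.3063 Y20.3264
G01 X10.3063 Y56.6725
M5
G00 X0.0000 Y0.0000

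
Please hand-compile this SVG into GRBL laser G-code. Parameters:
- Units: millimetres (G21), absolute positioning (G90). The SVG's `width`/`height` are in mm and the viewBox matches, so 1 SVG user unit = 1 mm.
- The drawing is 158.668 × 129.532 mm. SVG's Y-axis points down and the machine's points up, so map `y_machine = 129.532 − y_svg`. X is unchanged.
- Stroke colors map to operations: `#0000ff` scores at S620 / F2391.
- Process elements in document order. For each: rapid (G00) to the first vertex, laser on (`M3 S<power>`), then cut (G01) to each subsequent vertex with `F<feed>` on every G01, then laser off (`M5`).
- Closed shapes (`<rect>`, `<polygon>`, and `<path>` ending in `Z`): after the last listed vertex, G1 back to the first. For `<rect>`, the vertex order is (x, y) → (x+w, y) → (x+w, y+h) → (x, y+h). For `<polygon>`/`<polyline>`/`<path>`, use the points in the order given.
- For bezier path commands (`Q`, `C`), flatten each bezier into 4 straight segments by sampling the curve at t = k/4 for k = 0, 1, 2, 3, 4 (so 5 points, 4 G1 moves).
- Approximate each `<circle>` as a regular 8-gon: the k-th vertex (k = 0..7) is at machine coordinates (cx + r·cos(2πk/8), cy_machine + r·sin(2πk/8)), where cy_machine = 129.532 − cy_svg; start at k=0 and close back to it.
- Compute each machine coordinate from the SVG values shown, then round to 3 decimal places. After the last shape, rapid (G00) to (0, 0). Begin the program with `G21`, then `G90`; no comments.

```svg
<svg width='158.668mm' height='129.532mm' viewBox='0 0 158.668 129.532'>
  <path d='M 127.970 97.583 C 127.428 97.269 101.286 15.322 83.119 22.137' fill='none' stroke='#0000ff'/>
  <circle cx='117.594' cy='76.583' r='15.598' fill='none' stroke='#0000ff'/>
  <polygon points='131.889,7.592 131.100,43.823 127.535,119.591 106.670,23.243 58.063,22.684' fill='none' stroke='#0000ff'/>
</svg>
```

viewBox `0 0 158.668 129.532` with mm width/height → 1 unit = 1 mm. Flip: y_m = 129.532 − y_svg.

**Shape 1** — `<path>` cubic bezier, stroke `#0000ff` → score (S620, F2391). Control points (SVG): P0=(127.970,97.583), P1=(127.428,97.269), P2=(101.286,15.322), P3=(83.119,22.137); sampled at t=k/4. Machine vertices: (127.970,31.949) → (123.288,44.828) → (112.154,72.345) → (97.715,98.526) → (83.119,107.395). Open path.

**Shape 2** — `<circle>` circle, stroke `#0000ff` → score (S620, F2391). Machine vertices: (133.192,52.949) → (128.623,63.978) → (117.594,68.547) → (106.565,63.978) → (101.996,52.949) → (106.565,41.920) → (117.594,37.351) → (128.623,41.920) → (133.192,52.949). Closed: final G1 returns to the first vertex.

**Shape 3** — `<polygon>` closed polygon, stroke `#0000ff` → score (S620, F2391). Machine vertices: (131.889,121.940) → (131.100,85.709) → (127.535,9.941) → (106.670,106.289) → (58.063,106.848) → (131.889,121.940). Closed: final G1 returns to the first vertex.

G21
G90
G00 X127.970 Y31.949
M3 S620
G01 X123.288 Y44.828 F2391
G01 X112.154 Y72.345 F2391
G01 X97.715 Y98.526 F2391
G01 X83.119 Y107.395 F2391
M5
G00 X133.192 Y52.949
M3 S620
G01 X128.623 Y63.978 F2391
G01 X117.594 Y68.547 F2391
G01 X106.565 Y63.978 F2391
G01 X101.996 Y52.949 F2391
G01 X106.565 Y41.920 F2391
G01 X117.594 Y37.351 F2391
G01 X128.623 Y41.920 F2391
G01 X133.192 Y52.949 F2391
M5
G00 X131.889 Y121.940
M3 S620
G01 X131.100 Y85.709 F2391
G01 X127.535 Y9.941 F2391
G01 X106.670 Y106.289 F2391
G01 X58.063 Y106.848 F2391
G01 X131.889 Y121.940 F2391
M5
G00 X0.000 Y0.000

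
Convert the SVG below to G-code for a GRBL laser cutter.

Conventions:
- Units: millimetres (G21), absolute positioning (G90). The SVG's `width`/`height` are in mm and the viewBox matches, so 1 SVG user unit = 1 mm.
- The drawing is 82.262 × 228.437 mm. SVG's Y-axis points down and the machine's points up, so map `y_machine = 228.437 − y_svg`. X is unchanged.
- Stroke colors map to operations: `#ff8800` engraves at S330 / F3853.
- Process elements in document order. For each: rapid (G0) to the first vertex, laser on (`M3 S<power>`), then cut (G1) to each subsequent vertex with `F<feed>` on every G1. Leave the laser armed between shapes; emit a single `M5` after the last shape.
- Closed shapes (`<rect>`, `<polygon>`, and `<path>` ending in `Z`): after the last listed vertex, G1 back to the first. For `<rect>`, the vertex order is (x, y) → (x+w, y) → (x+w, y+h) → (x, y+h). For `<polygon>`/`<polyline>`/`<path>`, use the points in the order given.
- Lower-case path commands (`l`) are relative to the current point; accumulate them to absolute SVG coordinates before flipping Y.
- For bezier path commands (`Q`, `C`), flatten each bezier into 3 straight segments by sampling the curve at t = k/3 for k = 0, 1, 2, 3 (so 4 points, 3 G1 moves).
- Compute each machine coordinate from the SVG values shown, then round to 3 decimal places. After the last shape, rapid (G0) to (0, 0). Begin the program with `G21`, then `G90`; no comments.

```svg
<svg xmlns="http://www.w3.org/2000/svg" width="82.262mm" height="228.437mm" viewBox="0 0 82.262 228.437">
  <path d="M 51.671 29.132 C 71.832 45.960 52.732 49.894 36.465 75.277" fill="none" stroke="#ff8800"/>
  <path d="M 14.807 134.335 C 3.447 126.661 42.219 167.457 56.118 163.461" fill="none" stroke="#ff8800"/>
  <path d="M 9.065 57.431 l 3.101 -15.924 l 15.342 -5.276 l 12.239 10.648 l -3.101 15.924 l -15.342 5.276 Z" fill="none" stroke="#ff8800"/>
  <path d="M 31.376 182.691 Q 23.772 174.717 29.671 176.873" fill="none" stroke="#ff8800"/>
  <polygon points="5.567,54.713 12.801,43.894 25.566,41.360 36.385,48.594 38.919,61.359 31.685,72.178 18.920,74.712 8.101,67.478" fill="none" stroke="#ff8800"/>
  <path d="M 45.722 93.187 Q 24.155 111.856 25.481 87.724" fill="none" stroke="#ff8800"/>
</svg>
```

G21
G90
G0 X51.671 Y199.305
M3 S330
G1 X60.304 Y185.503 F3853
G1 X52.117 Y172.665 F3853
G1 X36.465 Y153.160 F3853
G0 X14.807 Y94.102
M3 S330
G1 X17.380 Y89.073 F3853
G1 X36.706 Y72.457 F3853
G1 X56.118 Y64.976 F3853
G0 X9.065 Y171.006
M3 S330
G1 X12.166 Y186.930 F3853
G1 X27.508 Y192.206 F3853
G1 X39.747 Y181.558 F3853
G1 X36.646 Y165.634 F3853
G1 X21.304 Y160.358 F3853
G1 X9.065 Y171.006 F3853
G0 X31.376 Y45.746
M3 S330
G1 X27.807 Y49.936 F3853
G1 X27.239 Y51.876 F3853
G1 X29.671 Y51.564 F3853
G0 X5.567 Y173.724
M3 S330
G1 X12.801 Y184.543 F3853
G1 X25.566 Y187.077 F3853
G1 X36.385 Y179.843 F3853
G1 X38.919 Y167.078 F3853
G1 X31.685 Y156.259 F3853
G1 X18.920 Y153.725 F3853
G1 X8.101 Y160.959 F3853
G1 X5.567 Y173.724 F3853
G0 X45.722 Y135.250
M3 S330
G1 X33.888 Y127.560 F3853
G1 X27.141 Y129.381 F3853
G1 X25.481 Y140.713 F3853
M5
G0 X0.000 Y0.000

1 u = 1 mm; y_m = 228.437 − y.

[1] `<path>` cubic bezier, #ff8800→engrave S330 F3853: (51.671,199.305) → (60.304,185.503) → (52.117,172.665) → (36.465,153.160)

[2] `<path>` cubic bezier, #ff8800→engrave S330 F3853: (14.807,94.102) → (17.380,89.073) → (36.706,72.457) → (56.118,64.976)

[3] `<path>` regular polygon, #ff8800→engrave S330 F3853: (9.065,171.006) → (12.166,186.930) → (27.508,192.206) → (39.747,181.558) → (36.646,165.634) → (21.304,160.358) → (9.065,171.006) (closed)

[4] `<path>` quadratic bezier, #ff8800→engrave S330 F3853: (31.376,45.746) → (27.807,49.936) → (27.239,51.876) → (29.671,51.564)

[5] `<polygon>` regular polygon, #ff8800→engrave S330 F3853: (5.567,173.724) → (12.801,184.543) → (25.566,187.077) → (36.385,179.843) → (38.919,167.078) → (31.685,156.259) → (18.920,153.725) → (8.101,160.959) → (5.567,173.724) (closed)

[6] `<path>` quadratic bezier, #ff8800→engrave S330 F3853: (45.722,135.250) → (33.888,127.560) → (27.141,129.381) → (25.481,140.713)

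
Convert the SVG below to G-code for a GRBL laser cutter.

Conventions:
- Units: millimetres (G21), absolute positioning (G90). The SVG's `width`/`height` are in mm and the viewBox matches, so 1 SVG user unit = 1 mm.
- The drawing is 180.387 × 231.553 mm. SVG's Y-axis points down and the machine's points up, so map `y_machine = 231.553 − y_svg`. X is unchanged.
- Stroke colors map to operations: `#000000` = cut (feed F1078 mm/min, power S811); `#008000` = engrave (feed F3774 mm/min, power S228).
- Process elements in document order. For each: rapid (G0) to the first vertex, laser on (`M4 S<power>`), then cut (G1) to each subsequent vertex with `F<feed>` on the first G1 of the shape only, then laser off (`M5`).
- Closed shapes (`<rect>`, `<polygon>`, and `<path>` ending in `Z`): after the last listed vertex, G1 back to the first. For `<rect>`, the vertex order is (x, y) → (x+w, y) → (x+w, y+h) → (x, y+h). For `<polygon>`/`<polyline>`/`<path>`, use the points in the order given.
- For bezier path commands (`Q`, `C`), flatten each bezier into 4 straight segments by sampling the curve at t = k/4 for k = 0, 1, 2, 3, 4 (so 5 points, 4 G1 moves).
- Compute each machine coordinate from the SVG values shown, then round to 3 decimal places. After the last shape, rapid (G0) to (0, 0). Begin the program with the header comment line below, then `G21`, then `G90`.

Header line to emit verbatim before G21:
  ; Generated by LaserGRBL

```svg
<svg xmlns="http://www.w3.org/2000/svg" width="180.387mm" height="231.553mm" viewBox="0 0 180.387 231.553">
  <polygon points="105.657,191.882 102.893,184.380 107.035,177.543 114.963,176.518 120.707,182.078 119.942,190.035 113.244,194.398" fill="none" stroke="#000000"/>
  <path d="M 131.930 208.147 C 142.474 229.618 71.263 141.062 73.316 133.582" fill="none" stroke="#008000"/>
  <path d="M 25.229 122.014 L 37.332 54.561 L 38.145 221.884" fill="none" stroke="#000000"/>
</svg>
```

; Generated by LaserGRBL
G21
G90
G0 X105.657 Y39.671
M4 S811
G1 X102.893 Y47.173 F1078
G1 X107.035 Y54.010
G1 X114.963 Y55.035
G1 X120.707 Y49.475
G1 X119.942 Y41.518
G1 X113.244 Y37.155
G1 X105.657 Y39.671
M5
G0 X131.930 Y23.406
M4 S228
G1 X126.931 Y24.947 F3774
G1 X105.807 Y49.832
G1 X83.091 Y80.145
G1 X73.316 Y97.971
M5
G0 X25.229 Y109.539
M4 S811
G1 X37.332 Y176.992 F1078
G1 X38.145 Y9.669
M5
G0 X0.000 Y0.000

1 u = 1 mm; y_m = 231.553 − y.

[1] `<polygon>` regular polygon, #000000→cut S811 F1078: (105.657,39.671) → (102.893,47.173) → (107.035,54.010) → (114.963,55.035) → (120.707,49.475) → (119.942,41.518) → (113.244,37.155) → (105.657,39.671) (closed)

[2] `<path>` cubic bezier, #008000→engrave S228 F3774: (131.930,23.406) → (126.931,24.947) → (105.807,49.832) → (83.091,80.145) → (73.316,97.971)

[3] `<path>` open polyline, #000000→cut S811 F1078: (25.229,109.539) → (37.332,176.992) → (38.145,9.669)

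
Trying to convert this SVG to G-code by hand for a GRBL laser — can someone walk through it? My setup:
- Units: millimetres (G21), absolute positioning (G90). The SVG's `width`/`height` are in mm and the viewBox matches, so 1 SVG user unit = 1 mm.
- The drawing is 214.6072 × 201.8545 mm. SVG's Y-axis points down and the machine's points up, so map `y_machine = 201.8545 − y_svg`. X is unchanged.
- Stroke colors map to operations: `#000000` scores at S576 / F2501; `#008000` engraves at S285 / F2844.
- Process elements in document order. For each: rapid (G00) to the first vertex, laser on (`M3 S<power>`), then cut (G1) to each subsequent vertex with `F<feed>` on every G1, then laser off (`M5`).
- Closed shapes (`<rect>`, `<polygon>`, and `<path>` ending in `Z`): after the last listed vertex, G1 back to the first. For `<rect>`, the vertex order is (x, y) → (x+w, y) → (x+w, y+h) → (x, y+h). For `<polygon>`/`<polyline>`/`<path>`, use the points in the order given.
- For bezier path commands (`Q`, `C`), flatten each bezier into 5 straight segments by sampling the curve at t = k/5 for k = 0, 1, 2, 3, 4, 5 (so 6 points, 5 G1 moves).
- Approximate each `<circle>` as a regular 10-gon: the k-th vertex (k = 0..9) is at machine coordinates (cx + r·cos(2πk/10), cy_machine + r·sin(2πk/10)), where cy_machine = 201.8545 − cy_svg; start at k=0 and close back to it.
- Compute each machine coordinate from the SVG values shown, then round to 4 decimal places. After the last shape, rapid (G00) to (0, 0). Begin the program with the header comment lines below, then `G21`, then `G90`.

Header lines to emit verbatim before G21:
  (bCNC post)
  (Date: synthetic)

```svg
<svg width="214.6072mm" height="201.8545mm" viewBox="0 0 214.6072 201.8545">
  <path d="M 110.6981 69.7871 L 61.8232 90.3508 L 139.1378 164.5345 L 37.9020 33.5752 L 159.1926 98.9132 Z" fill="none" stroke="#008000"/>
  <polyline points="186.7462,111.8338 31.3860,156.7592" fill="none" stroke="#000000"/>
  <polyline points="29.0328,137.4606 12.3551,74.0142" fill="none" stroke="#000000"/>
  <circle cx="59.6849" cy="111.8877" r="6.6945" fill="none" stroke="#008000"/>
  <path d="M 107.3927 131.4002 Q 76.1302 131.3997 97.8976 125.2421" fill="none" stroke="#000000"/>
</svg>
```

Since the viewBox matches the mm dimensions, user units are millimetres directly. The only transform is the Y-flip y_m = 201.8545 − y_svg.

Shape 1 is a closed polygon drawn with `<path>`. Its stroke #008000 means engrave at S285, F2844. After flipping Y the toolpath is (110.6981,132.0674) → (61.8232,111.5037) → (139.1378,37.3200) → (37.9020,168.2793) → (159.1926,102.9413) → (110.6981,132.0674), returning to the start.

Shape 2 is a line segment drawn with `<polyline>`. Its stroke #000000 means score at S576, F2501. After flipping Y the toolpath is (186.7462,90.0207) → (31.3860,45.0953).

Shape 3 is a line segment drawn with `<polyline>`. Its stroke #000000 means score at S576, F2501. After flipping Y the toolpath is (29.0328,64.3939) → (12.3551,127.8403).

Shape 4 is a circle drawn with `<circle>`. Its stroke #008000 means engrave at S285, F2844. After flipping Y the toolpath is (66.3794,89.9668) → (65.1009,93.9017) → (61.7536,96.3336) → (57.6162,96.3336) → (54.2689,93.9017) → (52.9904,89.9668) → (54.2689,86.0319) → (57.6162,83.6000) → (61.7536,83.6000) → (65.1009,86.0319) → (66.3794,89.9668), returning to the start.

Shape 5 is a quadratic bezier drawn with `<path>`. Its stroke #000000 means score at S576, F2501. After flipping Y the toolpath is (107.3927,70.4543) → (97.0089,70.7008) → (90.8675,71.4398) → (88.9685,72.6715) → (91.3118,74.3956) → (97.8976,76.6124).

(bCNC post)
(Date: synthetic)
G21
G90
G00 X110.6981 Y132.0674
M3 S285
G1 X61.8232 Y111.5037 F2844
G1 X139.1378 Y37.3200 F2844
G1 X37.9020 Y168.2793 F2844
G1 X159.1926 Y102.9413 F2844
G1 X110.6981 Y132.0674 F2844
M5
G00 X186.7462 Y90.0207
M3 S576
G1 X31.3860 Y45.0953 F2501
M5
G00 X29.0328 Y64.3939
M3 S576
G1 X12.3551 Y127.8403 F2501
M5
G00 X66.3794 Y89.9668
M3 S285
G1 X65.1009 Y93.9017 F2844
G1 X61.7536 Y96.3336 F2844
G1 X57.6162 Y96.3336 F2844
G1 X54.2689 Y93.9017 F2844
G1 X52.9904 Y89.9668 F2844
G1 X54.2689 Y86.0319 F2844
G1 X57.6162 Y83.6000 F2844
G1 X61.7536 Y83.6000 F2844
G1 X65.1009 Y86.0319 F2844
G1 X66.3794 Y89.9668 F2844
M5
G00 X107.3927 Y70.4543
M3 S576
G1 X97.0089 Y70.7008 F2501
G1 X90.8675 Y71.4398 F2501
G1 X88.9685 Y72.6715 F2501
G1 X91.3118 Y74.3956 F2501
G1 X97.8976 Y76.6124 F2501
M5
G00 X0.0000 Y0.0000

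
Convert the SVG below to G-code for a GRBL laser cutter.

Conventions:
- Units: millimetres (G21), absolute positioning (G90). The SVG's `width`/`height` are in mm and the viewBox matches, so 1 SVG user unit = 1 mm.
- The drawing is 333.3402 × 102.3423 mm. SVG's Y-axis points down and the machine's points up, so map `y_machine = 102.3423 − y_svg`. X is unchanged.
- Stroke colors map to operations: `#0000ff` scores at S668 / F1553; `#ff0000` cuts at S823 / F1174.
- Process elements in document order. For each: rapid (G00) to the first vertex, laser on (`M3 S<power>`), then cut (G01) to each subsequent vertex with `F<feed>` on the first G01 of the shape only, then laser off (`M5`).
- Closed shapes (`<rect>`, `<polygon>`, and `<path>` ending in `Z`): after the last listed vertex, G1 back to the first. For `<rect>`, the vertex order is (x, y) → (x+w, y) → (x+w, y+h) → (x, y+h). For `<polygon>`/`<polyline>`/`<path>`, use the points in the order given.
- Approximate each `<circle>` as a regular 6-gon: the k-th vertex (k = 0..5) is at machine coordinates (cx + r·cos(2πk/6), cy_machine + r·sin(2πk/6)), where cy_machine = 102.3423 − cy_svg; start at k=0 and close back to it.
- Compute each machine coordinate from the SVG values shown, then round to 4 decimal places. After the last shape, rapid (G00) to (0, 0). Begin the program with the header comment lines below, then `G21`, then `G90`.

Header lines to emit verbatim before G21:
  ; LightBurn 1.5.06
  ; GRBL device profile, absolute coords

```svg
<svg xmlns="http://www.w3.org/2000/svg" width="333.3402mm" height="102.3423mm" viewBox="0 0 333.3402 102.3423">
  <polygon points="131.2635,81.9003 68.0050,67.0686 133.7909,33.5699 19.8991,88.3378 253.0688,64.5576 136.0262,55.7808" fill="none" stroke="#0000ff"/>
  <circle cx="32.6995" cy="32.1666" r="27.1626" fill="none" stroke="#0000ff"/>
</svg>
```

; LightBurn 1.5.06
; GRBL device profile, absolute coords
G21
G90
G00 X131.2635 Y20.4420
M3 S668
G01 X68.0050 Y35.2737 F1553
G01 X133.7909 Y68.7724
G01 X19.8991 Y14.0045
G01 X253.0688 Y37.7847
G01 X136.0262 Y46.5615
G01 X131.2635 Y20.4420
M5
G00 X59.8621 Y70.1757
M3 S668
G01 X46.2808 Y93.6992 F1553
G01 X19.1182 Y93.6992
G01 X5.5369 Y70.1757
G01 X19.1182 Y46.6522
G01 X46.2808 Y46.6522
G01 X59.8621 Y70.1757
M5
G00 X0.0000 Y0.0000

Since the viewBox matches the mm dimensions, user units are millimetres directly. The only transform is the Y-flip y_m = 102.3423 − y_svg.

Shape 1 is a closed polygon drawn with `<polygon>`. Its stroke #0000ff means score at S668, F1553. After flipping Y the toolpath is (131.2635,20.4420) → (68.0050,35.2737) → (133.7909,68.7724) → (19.8991,14.0045) → (253.0688,37.7847) → (136.0262,46.5615) → (131.2635,20.4420), returning to the start.

Shape 2 is a circle drawn with `<circle>`. Its stroke #0000ff means score at S668, F1553. After flipping Y the toolpath is (59.8621,70.1757) → (46.2808,93.6992) → (19.1182,93.6992) → (5.5369,70.1757) → (19.1182,46.6522) → (46.2808,46.6522) → (59.8621,70.1757), returning to the start.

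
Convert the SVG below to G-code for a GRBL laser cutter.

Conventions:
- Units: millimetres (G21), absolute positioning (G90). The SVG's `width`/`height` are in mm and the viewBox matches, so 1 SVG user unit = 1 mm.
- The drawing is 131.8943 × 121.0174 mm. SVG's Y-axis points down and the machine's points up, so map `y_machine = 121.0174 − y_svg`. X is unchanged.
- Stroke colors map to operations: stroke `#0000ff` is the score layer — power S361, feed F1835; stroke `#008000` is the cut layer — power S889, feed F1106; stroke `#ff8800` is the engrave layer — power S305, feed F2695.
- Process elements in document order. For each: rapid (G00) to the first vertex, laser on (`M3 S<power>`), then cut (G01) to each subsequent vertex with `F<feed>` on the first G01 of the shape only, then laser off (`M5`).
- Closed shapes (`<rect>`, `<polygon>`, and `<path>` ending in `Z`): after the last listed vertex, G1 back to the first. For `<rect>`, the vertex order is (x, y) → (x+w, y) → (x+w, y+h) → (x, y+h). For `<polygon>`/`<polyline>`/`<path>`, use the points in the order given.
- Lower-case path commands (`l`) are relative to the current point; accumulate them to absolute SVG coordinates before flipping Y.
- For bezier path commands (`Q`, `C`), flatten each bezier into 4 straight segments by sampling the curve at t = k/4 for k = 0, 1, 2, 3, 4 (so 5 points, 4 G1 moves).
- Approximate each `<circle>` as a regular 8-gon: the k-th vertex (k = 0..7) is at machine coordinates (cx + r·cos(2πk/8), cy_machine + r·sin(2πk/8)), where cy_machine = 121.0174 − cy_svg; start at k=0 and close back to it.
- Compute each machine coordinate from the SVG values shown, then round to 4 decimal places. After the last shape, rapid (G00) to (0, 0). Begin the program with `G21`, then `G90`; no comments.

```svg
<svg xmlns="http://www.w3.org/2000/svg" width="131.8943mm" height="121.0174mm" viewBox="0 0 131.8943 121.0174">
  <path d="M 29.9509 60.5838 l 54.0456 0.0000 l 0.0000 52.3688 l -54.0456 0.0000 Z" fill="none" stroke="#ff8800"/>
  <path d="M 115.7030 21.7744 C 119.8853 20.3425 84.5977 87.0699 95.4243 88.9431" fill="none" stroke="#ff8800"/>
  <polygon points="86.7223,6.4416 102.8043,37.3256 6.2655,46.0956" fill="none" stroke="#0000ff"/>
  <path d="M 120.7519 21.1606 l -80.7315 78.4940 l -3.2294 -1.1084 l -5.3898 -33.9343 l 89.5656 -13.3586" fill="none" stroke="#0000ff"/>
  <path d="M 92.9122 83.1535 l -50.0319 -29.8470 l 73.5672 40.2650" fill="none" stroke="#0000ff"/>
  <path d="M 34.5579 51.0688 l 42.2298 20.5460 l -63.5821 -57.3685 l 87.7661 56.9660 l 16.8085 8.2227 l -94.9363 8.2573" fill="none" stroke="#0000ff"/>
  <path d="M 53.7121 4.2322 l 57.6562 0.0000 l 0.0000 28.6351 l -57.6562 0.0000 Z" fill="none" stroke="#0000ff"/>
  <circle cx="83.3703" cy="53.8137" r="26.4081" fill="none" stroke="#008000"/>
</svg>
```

Since the viewBox matches the mm dimensions, user units are millimetres directly. The only transform is the Y-flip y_m = 121.0174 − y_svg.

Shape 1 is a rectangle drawn with `<path>`. Its stroke #ff8800 means engrave at S305, F2695. After flipping Y the toolpath is (29.9509,60.4336) → (83.9965,60.4336) → (83.9965,8.0648) → (29.9509,8.0648) → (29.9509,60.4336), returning to the start.

Shape 2 is a cubic bezier drawn with `<path>`. Its stroke #ff8800 means engrave at S305, F2695. After flipping Y the toolpath is (115.7030,99.2430) → (112.7764,89.6154) → (103.0720,66.8981) → (94.6135,43.5610) → (95.4243,32.0743).

Shape 3 is a closed polygon drawn with `<polygon>`. Its stroke #0000ff means score at S361, F1835. After flipping Y the toolpath is (86.7223,114.5758) → (102.8043,83.6918) → (6.2655,74.9218) → (86.7223,114.5758), returning to the start.

Shape 4 is a open polyline drawn with `<path>`. Its stroke #0000ff means score at S361, F1835. After flipping Y the toolpath is (120.7519,99.8568) → (40.0204,21.3628) → (36.7910,22.4712) → (31.4012,56.4055) → (120.9668,69.7641).

Shape 5 is a open polyline drawn with `<path>`. Its stroke #0000ff means score at S361, F1835. After flipping Y the toolpath is (92.9122,37.8639) → (42.8803,67.7109) → (116.4475,27.4459).

Shape 6 is a open polyline drawn with `<path>`. Its stroke #0000ff means score at S361, F1835. After flipping Y the toolpath is (34.5579,69.9486) → (76.7877,49.4026) → (13.2056,106.7711) → (100.9717,49.8051) → (117.7802,41.5824) → (22.8439,33.3251).

Shape 7 is a rectangle drawn with `<path>`. Its stroke #0000ff means score at S361, F1835. After flipping Y the toolpath is (53.7121,116.7852) → (111.3683,116.7852) → (111.3683,88.1501) → (53.7121,88.1501) → (53.7121,116.7852), returning to the start.

Shape 8 is a circle drawn with `<circle>`. Its stroke #008000 means cut at S889, F1106. After flipping Y the toolpath is (109.7784,67.2037) → (102.0436,85.8770) → (83.3703,93.6118) → (64.6970,85.8770) → (56.9622,67.2037) → (64.6970,48.5304) → (83.3703,40.7956) → (102.0436,48.5304) → (109.7784,67.2037), returning to the start.

G21
G90
G00 X29.9509 Y60.4336
M3 S305
G01 X83.9965 Y60.4336 F2695
G01 X83.9965 Y8.0648
G01 X29.9509 Y8.0648
G01 X29.9509 Y60.4336
M5
G00 X115.7030 Y99.2430
M3 S305
G01 X112.7764 Y89.6154 F2695
G01 X103.0720 Y66.8981
G01 X94.6135 Y43.5610
G01 X95.4243 Y32.0743
M5
G00 X86.7223 Y114.5758
M3 S361
G01 X102.8043 Y83.6918 F1835
G01 X6.2655 Y74.9218
G01 X86.7223 Y114.5758
M5
G00 X120.7519 Y99.8568
M3 S361
G01 X40.0204 Y21.3628 F1835
G01 X36.7910 Y22.4712
G01 X31.4012 Y56.4055
G01 X120.9668 Y69.7641
M5
G00 X92.9122 Y37.8639
M3 S361
G01 X42.8803 Y67.7109 F1835
G01 X116.4475 Y27.4459
M5
G00 X34.5579 Y69.9486
M3 S361
G01 X76.7877 Y49.4026 F1835
G01 X13.2056 Y106.7711
G01 X100.9717 Y49.8051
G01 X117.7802 Y41.5824
G01 X22.8439 Y33.3251
M5
G00 X53.7121 Y116.7852
M3 S361
G01 X111.3683 Y116.7852 F1835
G01 X111.3683 Y88.1501
G01 X53.7121 Y88.1501
G01 X53.7121 Y116.7852
M5
G00 X109.7784 Y67.2037
M3 S889
G01 X102.0436 Y85.8770 F1106
G01 X83.3703 Y93.6118
G01 X64.6970 Y85.8770
G01 X56.9622 Y67.2037
G01 X64.6970 Y48.5304
G01 X83.3703 Y40.7956
G01 X102.0436 Y48.5304
G01 X109.7784 Y67.2037
M5
G00 X0.0000 Y0.0000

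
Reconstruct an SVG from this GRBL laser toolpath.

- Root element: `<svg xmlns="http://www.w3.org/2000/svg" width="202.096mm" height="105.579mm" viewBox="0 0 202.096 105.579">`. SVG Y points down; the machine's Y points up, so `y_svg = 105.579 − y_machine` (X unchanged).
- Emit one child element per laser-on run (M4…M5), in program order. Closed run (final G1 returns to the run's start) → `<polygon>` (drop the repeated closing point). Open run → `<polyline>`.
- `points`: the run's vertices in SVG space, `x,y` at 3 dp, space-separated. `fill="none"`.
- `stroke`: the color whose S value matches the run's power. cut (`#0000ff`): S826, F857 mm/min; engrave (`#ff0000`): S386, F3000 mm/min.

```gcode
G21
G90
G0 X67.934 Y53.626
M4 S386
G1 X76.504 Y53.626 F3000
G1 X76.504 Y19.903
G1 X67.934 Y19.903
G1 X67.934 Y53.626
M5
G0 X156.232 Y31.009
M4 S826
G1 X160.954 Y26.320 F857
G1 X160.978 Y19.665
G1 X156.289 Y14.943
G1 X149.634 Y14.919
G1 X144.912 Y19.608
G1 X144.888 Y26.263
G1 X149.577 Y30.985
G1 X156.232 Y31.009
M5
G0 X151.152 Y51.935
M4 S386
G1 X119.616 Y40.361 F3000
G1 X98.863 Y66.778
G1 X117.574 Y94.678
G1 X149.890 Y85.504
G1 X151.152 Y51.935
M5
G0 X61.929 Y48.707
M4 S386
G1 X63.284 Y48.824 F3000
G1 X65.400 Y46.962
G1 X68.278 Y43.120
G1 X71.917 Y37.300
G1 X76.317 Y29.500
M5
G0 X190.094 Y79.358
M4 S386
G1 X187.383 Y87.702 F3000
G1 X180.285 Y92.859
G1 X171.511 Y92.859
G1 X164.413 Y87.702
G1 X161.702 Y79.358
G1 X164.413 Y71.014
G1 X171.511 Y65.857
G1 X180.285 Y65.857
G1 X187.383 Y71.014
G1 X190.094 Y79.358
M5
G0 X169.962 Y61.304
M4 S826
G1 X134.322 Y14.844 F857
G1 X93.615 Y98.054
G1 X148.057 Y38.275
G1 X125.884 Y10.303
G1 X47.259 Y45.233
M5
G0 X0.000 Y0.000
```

Machine Y-up, SVG Y-down with viewBox height 105.579, so y_svg = 105.579 − y_machine; X carries over.

Run 1: the run's S386 means `#ff0000` (engrave). The run returns to its start, so emit a `<polygon>` with points (Y-flipped): 67.934,51.953 76.504,51.953 76.504,85.676 67.934,85.676.

Run 2: S826 ⇒ cut layer `#0000ff`. The run returns to its start, so emit a `<polygon>` with points (Y-flipped): 156.232,74.570 160.954,79.259 160.978,85.914 156.289,90.636 149.634,90.660 144.912,85.971 144.888,79.316 149.577,74.594.

Run 3: the run's S386 means `#ff0000` (engrave). The run returns to its start, so emit a `<polygon>` with points (Y-flipped): 151.152,53.644 119.616,65.218 98.863,38.801 117.574,10.901 149.890,20.075.

Run 4: S386 ⇒ engrave layer `#ff0000`. The run is open, so emit a `<polyline>` with points (Y-flipped): 61.929,56.872 63.284,56.755 65.400,58.617 68.278,62.459 71.917,68.279 76.317,76.079.

Run 5: the run's S386 means `#ff0000` (engrave). The run returns to its start, so emit a `<polygon>` with points (Y-flipped): 190.094,26.221 187.383,17.877 180.285,12.720 171.511,12.720 164.413,17.877 161.702,26.221 164.413,34.565 171.511,39.722 180.285,39.722 187.383,34.565.

Run 6: S826 ⇒ cut layer `#0000ff`. The run is open, so emit a `<polyline>` with points (Y-flipped): 169.962,44.275 134.322,90.735 93.615,7.525 148.057,67.304 125.884,95.276 47.259,60.346.

<svg xmlns="http://www.w3.org/2000/svg" width="202.096mm" height="105.579mm" viewBox="0 0 202.096 105.579">
  <polygon points="67.934,51.953 76.504,51.953 76.504,85.676 67.934,85.676" fill="none" stroke="#ff0000"/>
  <polygon points="156.232,74.570 160.954,79.259 160.978,85.914 156.289,90.636 149.634,90.660 144.912,85.971 144.888,79.316 149.577,74.594" fill="none" stroke="#0000ff"/>
  <polygon points="151.152,53.644 119.616,65.218 98.863,38.801 117.574,10.901 149.890,20.075" fill="none" stroke="#ff0000"/>
  <polyline points="61.929,56.872 63.284,56.755 65.400,58.617 68.278,62.459 71.917,68.279 76.317,76.079" fill="none" stroke="#ff0000"/>
  <polygon points="190.094,26.221 187.383,17.877 180.285,12.720 171.511,12.720 164.413,17.877 161.702,26.221 164.413,34.565 171.511,39.722 180.285,39.722 187.383,34.565" fill="none" stroke="#ff0000"/>
  <polyline points="169.962,44.275 134.322,90.735 93.615,7.525 148.057,67.304 125.884,95.276 47.259,60.346" fill="none" stroke="#0000ff"/>
</svg>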